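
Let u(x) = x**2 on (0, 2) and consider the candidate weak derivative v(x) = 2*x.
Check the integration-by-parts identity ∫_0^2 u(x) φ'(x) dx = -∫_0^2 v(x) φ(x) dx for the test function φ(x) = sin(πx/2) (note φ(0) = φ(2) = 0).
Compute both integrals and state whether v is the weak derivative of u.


LHS = -8/π, RHS = -8/π. Yes, v = u' weakly.

u(x) = x**2, classical derivative u'(x) = 2*x.
φ(x) = sin(πx/2), so φ'(x) = π*cos(π*x/2)/2.
Note φ(0) = φ(2) = 0, so the boundary term u·φ vanishes.
LHS = ∫_0^2 u(x) φ'(x) dx = ∫_0^2 (π*x^2*cos(π*x/2)/2) dx. Term by term:
  ∫_0^2 π*x^2*cos(π*x/2)/2 dx = -8/π.
So LHS = -8/π.
∫_0^2 v(x) φ(x) dx = ∫_0^2 (2*x*sin(π*x/2)) dx. Term by term:
  ∫_0^2 2*x*sin(π*x/2) dx = 8/π.
So RHS = -∫_0^2 v(x) φ(x) dx = -8/π.
LHS = RHS, so the identity holds for this test φ.
Moreover u is smooth here and v(x) = u'(x) = 2*x pointwise, so the identity holds for every test function. Hence v is the weak derivative of u.


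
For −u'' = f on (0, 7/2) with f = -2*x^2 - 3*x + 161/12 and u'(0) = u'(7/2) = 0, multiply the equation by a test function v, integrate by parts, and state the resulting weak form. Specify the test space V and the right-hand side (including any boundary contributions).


V = H^1(0, 7/2) (no boundary constraint on v; u is determined up to an additive constant); weak form: ∫_0^7/2 u'v' dx = ∫_0^7/2 (-2*x^2 - 3*x + 161/12) v dx for all v ∈ V.

Multiply both sides by a test function v and integrate from 0 to 7/2:
  ∫_0^7/2 −u''(x) v(x) dx = ∫_0^7/2 f(x) v(x) dx.
Integrate the LHS by parts once:
  ∫_0^7/2 −u'' v dx = −[u'(x) v(x)]_0^7/2 + ∫_0^7/2 u'(x) v'(x) dx.
Thus ∫_0^7/2 u'(x) v'(x) dx = ∫_0^7/2 f(x) v(x) dx + [u'(x) v(x)]_0^7/2.
Choose V so that boundary terms are either known or forced to vanish.
u has homogeneous Neumann: u'(0) = u'(7/2) = 0. So [u' v]_0^7/2 = 0·v(7/2) − 0·v(0) = 0 for any v; take V = H^1(0, 7/2).
Weak formulation: find u (satisfying any essential BC) such that ∫_0^7/2 u'(x) v'(x) dx = ∫_0^7/2 f v dx for all v ∈ V (homogeneous Neumann, so boundary terms vanish).
Substituting f(x) = -2*x^2 - 3*x + 161/12, the right-hand side is ∫_0^7/2 (-2*x^2 - 3*x + 161/12) v dx.
Compatibility check (pure Neumann): taking v ≡ 1 ∈ V gives 0 = ∫_0^7/2 f dx + (0) − (0), i.e. ∫_0^7/2 f dx must equal u'(0) − u'(7/2) = 0. Indeed ∫_0^7/2 (-2*x^2 - 3*x + 161/12) dx = 0, so the data are compatible. The solution is then unique only up to an additive constant (fix it e.g. by requiring ∫_0^7/2 u dx = 0).


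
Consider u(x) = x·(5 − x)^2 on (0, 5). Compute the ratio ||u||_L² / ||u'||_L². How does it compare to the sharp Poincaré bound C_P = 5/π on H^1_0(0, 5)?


||u||_L² / ||u'||_L² = 5*sqrt(14)/14 < C_P = 5/π.

u(x) = x·(5 − x)^2, so u'(x) = (x - 5)*(3*x - 5).
u(x) = x·(5 − x)^2 vanishes at x = 0 and x = 5, so u ∈ H^1_0(0, 5). Differentiate via the product rule and integrate the resulting polynomials term by term.
  ∫_0^5 u² dx = ∫_0^5 (x^6 - 20*x^5 + 150*x^4 - 500*x^3 + 625*x^2) dx. Term by term:
    ∫_0^5 x^6 dx = 78125/7;  ∫_0^5 -20*x^5 dx = -156250/3;  ∫_0^5 150*x^4 dx = 93750;
    ∫_0^5 -500*x^3 dx = -78125;  ∫_0^5 625*x^2 dx = 78125/3.
  Sum: 78125/7 − 156250/3 + 93750 − 78125 + 78125/3 = 15625/21.
  ∫_0^5 (u')² dx = ∫_0^5 (9*x^4 - 120*x^3 + 550*x^2 - 1000*x + 625) dx. Term by term:
    ∫_0^5 9*x^4 dx = 5625;  ∫_0^5 -120*x^3 dx = -18750;  ∫_0^5 550*x^2 dx = 68750/3;
    ∫_0^5 -1000*x dx = -12500;  ∫_0^5 625 dx = 3125.
  Sum: 5625 − 18750 + 68750/3 − 12500 + 3125 = 1250/3.
∫_0^5 u² dx = 15625/21, so ||u||_L² = 125*sqrt(21)/21.
∫_0^5 (u')² dx = 1250/3, so ||u'||_L² = 25*sqrt(6)/3.
Ratio ||u||_L² / ||u'||_L² = 5*sqrt(14)/14.
Sharp Poincaré constant on H^1_0(0, 5) is C_P = L/π = 5/π, achieved by sin(π/5·x).
A polynomial bump cannot attain the sharp Poincaré constant (only the first sine eigenfunction does), so the ratio is strictly less than C_P, consistent with ||u||_L² ≤ C_P ||u'||_L².


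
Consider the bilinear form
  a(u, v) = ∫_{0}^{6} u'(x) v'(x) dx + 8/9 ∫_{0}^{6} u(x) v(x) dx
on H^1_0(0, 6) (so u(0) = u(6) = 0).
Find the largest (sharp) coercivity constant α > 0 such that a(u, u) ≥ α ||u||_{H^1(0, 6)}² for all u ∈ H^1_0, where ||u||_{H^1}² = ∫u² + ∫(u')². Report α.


α = (π^2 + 32)/(π^2 + 36)

Coercivity of a(·,·) on H^1_0(0, 6) means a(u, u) ≥ α ||u||_{H^1}² for every u ∈ H^1_0.
The interval has length L = 6, and Poincaré/coercivity depend only on L. Here a(u, u) = ∫(u')² + (8/9)·∫u².
Here 0 < c = 8/9 < 1. The condition a(u,u) ≥ α||u||_{H^1}² reads (1−α)∫(u')² ≥ (α−c)∫u². Any admissible α is ≤ 1 (rapidly oscillating u have ∫u²/∫(u')² → 0), and α = 1 would force 0 ≥ (1−c)∫u², impossible since c < 1; so 1−α > 0. By the sharp Poincaré inequality on H^1_0 of an interval of length L, ∫(u')² ≥ (π/L)²∫u² with equality for the first sine mode sin(π(x−x₀)/L) (x₀ the left endpoint), so the inequality holds for all u iff (1−α)(π/L)² ≥ α − c, i.e. α ≤ ((π/L)² + c)/((π/L)² + 1) = (1 + c(L/π)²)/(1 + (L/π)²). With (π/L)² = π^2/36 and c = 8/9, the largest admissible constant is α = ((π/L)² + c)/((π/L)² + 1).
Simplifying, α = (π^2 + 32)/(π^2 + 36).


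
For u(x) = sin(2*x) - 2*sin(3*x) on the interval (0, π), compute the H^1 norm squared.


||u||_{H^1(0,π)}^2 = 45*π/2

u'(x) = 2*cos(2*x) - 6*cos(3*x).
Expand u² and (u')² and integrate term by term on (0, π), using: for integers n ≥ 1, ∫_0^π sin²(nx) dx = ∫_0^π cos²(nx) dx = π/2; for n ≠ n', ∫_0^π sin(nx)sin(n'x) dx = ∫_0^π cos(nx)cos(n'x) dx = 0; and by product-to-sum, ∫_0^π sin(nx)cos(n'x) dx = ½∫_0^π [sin((n+n')x) + sin((n−n')x)] dx, which is 0 when n+n' is even and 2n/(n²−n'²) when n+n' is odd (it need not vanish on (0, π)).
  u² squared terms: (-2)²·∫sin(3x)² dx = 4·π/2 = 2*π;  (1)²·∫sin(2x)² dx = 1·π/2 = π/2.
  u² cross terms: 2·(-2)·(1)·∫sin(3x)·sin(2x) dx = -4·(0) = 0.
  So ∫_0^π u² dx = 2*π + π/2 + 0 = 5*π/2.
  (u')² squared terms: (-6)²·∫cos(3x)² dx = 36·π/2 = 18*π;  (2)²·∫cos(2x)² dx = 4·π/2 = 2*π.
  (u')² cross terms: 2·(-6)·(2)·∫cos(3x)·cos(2x) dx = -24·(0) = 0.
  So ∫_0^π (u')² dx = 18*π + 2*π + 0 = 20*π.
||u||_{H^1}^2 = (5*π/2) + (20*π) = 45*π/2.


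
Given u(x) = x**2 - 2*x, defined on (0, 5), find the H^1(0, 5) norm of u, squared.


||u||_{H^1}^2 = 760/3

The H^1 norm (squared) on an interval (0, L) is
  ||u||_{H^1}^2 = ∫_0^L u(x)^2 dx + ∫_0^L u'(x)^2 dx.
Compute u'(x) = 2*x - 2.
Then u(x)^2 = x**4 - 4*x**3 + 4*x**2 and u'(x)^2 = 4*x**2 - 8*x + 4.
Integrate each monomial from 0 to 5 using ∫_0^5 c·x^n dx = c·5^(n+1)/(n+1):
  ∫_0^5 u(x)^2 dx = ∫_0^5 (x^4 - 4*x^3 + 4*x^2) dx. Term by term:
    ∫_0^5 x^4 dx = 625;  ∫_0^5 -4*x^3 dx = -625;  ∫_0^5 4*x^2 dx = 500/3.
  Sum: 625 − 625 + 500/3 = 500/3.
  ∫_0^5 u'(x)^2 dx = ∫_0^5 (4*x^2 - 8*x + 4) dx. Term by term:
    ∫_0^5 4*x^2 dx = 500/3;  ∫_0^5 -8*x dx = -100;  ∫_0^5 4 dx = 20.
  Sum: 500/3 − 100 + 20 = 260/3.
Adding: ||u||_{H^1}^2 = 500/3 + 260/3 = 760/3.


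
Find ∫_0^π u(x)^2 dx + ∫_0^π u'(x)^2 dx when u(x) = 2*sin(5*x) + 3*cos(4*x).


||u||_{H^1(0,π)}^2 = 680/3 + 257*π/2

u'(x) = -12*sin(4*x) + 10*cos(5*x).
Expand u² and (u')² and integrate term by term on (0, π), using: for integers n ≥ 1, ∫_0^π sin²(nx) dx = ∫_0^π cos²(nx) dx = π/2; for n ≠ n', ∫_0^π sin(nx)sin(n'x) dx = ∫_0^π cos(nx)cos(n'x) dx = 0; and by product-to-sum, ∫_0^π sin(nx)cos(n'x) dx = ½∫_0^π [sin((n+n')x) + sin((n−n')x)] dx, which is 0 when n+n' is even and 2n/(n²−n'²) when n+n' is odd (it need not vanish on (0, π)).
  u² squared terms: (2)²·∫sin(5x)² dx = 4·π/2 = 2*π;  (3)²·∫cos(4x)² dx = 9·π/2 = 9*π/2.
  u² cross terms: 2·(2)·(3)·∫sin(5x)·cos(4x) dx = 12·(10/9) = 40/3.
  So ∫_0^π u² dx = 2*π + 9*π/2 + 40/3 = 40/3 + 13*π/2.
  (u')² squared terms: (-12)²·∫sin(4x)² dx = 144·π/2 = 72*π;  (10)²·∫cos(5x)² dx = 100·π/2 = 50*π.
  (u')² cross terms: 2·(-12)·(10)·∫sin(4x)·cos(5x) dx = -240·(-8/9) = 640/3.
  So ∫_0^π (u')² dx = 72*π + 50*π + 640/3 = 640/3 + 122*π.
||u||_{H^1}^2 = (40/3 + 13*π/2) + (640/3 + 122*π) = 680/3 + 257*π/2.


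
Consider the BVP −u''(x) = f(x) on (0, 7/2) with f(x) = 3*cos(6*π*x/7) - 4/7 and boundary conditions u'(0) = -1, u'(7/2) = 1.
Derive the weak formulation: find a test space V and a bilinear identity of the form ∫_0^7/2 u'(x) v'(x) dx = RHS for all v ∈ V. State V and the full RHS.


V = H^1(0, 7/2) (v unrestricted at boundary; u is determined up to an additive constant); weak form: ∫_0^7/2 u'v' dx = ∫_0^7/2 (3*cos(6*π*x/7) - 4/7) v dx + v(7/2) + v(0) for all v ∈ V.

Multiply both sides by a test function v and integrate from 0 to 7/2:
  ∫_0^7/2 −u''(x) v(x) dx = ∫_0^7/2 f(x) v(x) dx.
Integrate the LHS by parts once:
  ∫_0^7/2 −u'' v dx = −[u'(x) v(x)]_0^7/2 + ∫_0^7/2 u'(x) v'(x) dx.
Thus ∫_0^7/2 u'(x) v'(x) dx = ∫_0^7/2 f(x) v(x) dx + [u'(x) v(x)]_0^7/2.
Choose V so that boundary terms are either known or forced to vanish.
u has inhomogeneous Neumann u'(0) = -1, u'(7/2) = 1. [u' v]_0^7/2 = (1)·v(7/2) − (-1)·v(0) = v(7/2) + v(0). Take V = H^1(0, 7/2); boundary term becomes part of RHS.
Weak formulation: find u (satisfying any essential BC) such that ∫_0^7/2 u'(x) v'(x) dx = ∫_0^7/2 f v dx + v(7/2) + v(0) for all v ∈ V (Neumann data are natural BCs: they enter the RHS as boundary terms).
Substituting f(x) = 3*cos(6*π*x/7) - 4/7, the right-hand side is ∫_0^7/2 (3*cos(6*π*x/7) - 4/7) v dx + v(7/2) + v(0).
Compatibility check (pure Neumann): taking v ≡ 1 ∈ V gives 0 = ∫_0^7/2 f dx + (1) − (-1), i.e. ∫_0^7/2 f dx must equal u'(0) − u'(7/2) = -2. Indeed ∫_0^7/2 (3*cos(6*π*x/7) - 4/7) dx = -2, so the data are compatible. The solution is then unique only up to an additive constant (fix it e.g. by requiring ∫_0^7/2 u dx = 0).


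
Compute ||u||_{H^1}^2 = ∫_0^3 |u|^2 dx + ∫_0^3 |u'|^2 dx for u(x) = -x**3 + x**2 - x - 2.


||u||_{H^1}^2 = 36969/70

The H^1 norm (squared) on an interval (0, L) is
  ||u||_{H^1}^2 = ∫_0^L u(x)^2 dx + ∫_0^L u'(x)^2 dx.
Compute u'(x) = -3*x**2 + 2*x - 1.
Then u(x)^2 = x**6 - 2*x**5 + 3*x**4 + 2*x**3 - 3*x**2 + 4*x + 4 and u'(x)^2 = 9*x**4 - 12*x**3 + 10*x**2 - 4*x + 1.
Integrate each monomial from 0 to 3 using ∫_0^3 c·x^n dx = c·3^(n+1)/(n+1):
  ∫_0^3 u(x)^2 dx = ∫_0^3 (x^6 - 2*x^5 + 3*x^4 + 2*x^3 - 3*x^2 + 4*x + 4) dx. Term by term:
    ∫_0^3 x^6 dx = 2187/7;  ∫_0^3 -2*x^5 dx = -243;  ∫_0^3 3*x^4 dx = 729/5;
    ∫_0^3 2*x^3 dx = 81/2;  ∫_0^3 -3*x^2 dx = -27;  ∫_0^3 4*x dx = 18;
    ∫_0^3 4 dx = 12.
  Sum: 2187/7 − 243 + 729/5 + 81/2 − 27 + 18 + 12 = 18111/70.
  ∫_0^3 u'(x)^2 dx = ∫_0^3 (9*x^4 - 12*x^3 + 10*x^2 - 4*x + 1) dx. Term by term:
    ∫_0^3 9*x^4 dx = 2187/5;  ∫_0^3 -12*x^3 dx = -243;  ∫_0^3 10*x^2 dx = 90;
    ∫_0^3 -4*x dx = -18;  ∫_0^3 1 dx = 3.
  Sum: 2187/5 − 243 + 90 − 18 + 3 = 1347/5.
Adding: ||u||_{H^1}^2 = 18111/70 + 1347/5 = 36969/70.


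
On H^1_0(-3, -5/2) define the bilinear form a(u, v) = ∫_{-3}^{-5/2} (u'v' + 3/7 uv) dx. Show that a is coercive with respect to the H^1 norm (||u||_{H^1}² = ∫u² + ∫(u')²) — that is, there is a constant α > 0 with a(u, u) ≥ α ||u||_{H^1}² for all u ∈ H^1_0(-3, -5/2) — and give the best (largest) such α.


α = (3 + 28*π^2)/(7*(1 + 4*π^2))

Coercivity of a(·,·) on H^1_0(-3, -5/2) means a(u, u) ≥ α ||u||_{H^1}² for every u ∈ H^1_0.
The interval has length L = 1/2, and Poincaré/coercivity depend only on L. Here a(u, u) = ∫(u')² + (3/7)·∫u².
Here 0 < c = 3/7 < 1. The condition a(u,u) ≥ α||u||_{H^1}² reads (1−α)∫(u')² ≥ (α−c)∫u². Any admissible α is ≤ 1 (rapidly oscillating u have ∫u²/∫(u')² → 0), and α = 1 would force 0 ≥ (1−c)∫u², impossible since c < 1; so 1−α > 0. By the sharp Poincaré inequality on H^1_0 of an interval of length L, ∫(u')² ≥ (π/L)²∫u² with equality for the first sine mode sin(π(x−x₀)/L) (x₀ the left endpoint), so the inequality holds for all u iff (1−α)(π/L)² ≥ α − c, i.e. α ≤ ((π/L)² + c)/((π/L)² + 1) = (1 + c(L/π)²)/(1 + (L/π)²). With (π/L)² = 4*π^2 and c = 3/7, the largest admissible constant is α = ((π/L)² + c)/((π/L)² + 1).
Simplifying, α = (3 + 28*π^2)/(7*(1 + 4*π^2)).


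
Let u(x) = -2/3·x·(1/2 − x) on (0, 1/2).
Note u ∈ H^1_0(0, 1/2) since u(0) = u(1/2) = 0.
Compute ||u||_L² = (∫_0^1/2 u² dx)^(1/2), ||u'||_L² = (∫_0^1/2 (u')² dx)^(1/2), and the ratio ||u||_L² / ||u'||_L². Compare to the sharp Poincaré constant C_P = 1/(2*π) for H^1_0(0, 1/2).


||u||_L² / ||u'||_L² = sqrt(10)/20 < C_P = 1/(2*π).

u(x) = -2/3·x·(1/2 − x), so u'(x) = 4*x/3 - 1/3.
u(x) = -2/3·x·(1/2 − x) vanishes at x = 0 and x = 1/2, so u ∈ H^1_0(0, 1/2). Differentiate via the product rule and integrate the resulting polynomials term by term.
  ∫_0^1/2 u² dx = ∫_0^1/2 (4*x^4/9 - 4*x^3/9 + x^2/9) dx. Term by term:
    ∫_0^1/2 4*x^4/9 dx = 1/360;  ∫_0^1/2 -4*x^3/9 dx = -1/144;  ∫_0^1/2 x^2/9 dx = 1/216.
  Sum: 1/360 − 1/144 + 1/216 = 1/2160.
  ∫_0^1/2 (u')² dx = ∫_0^1/2 (16*x^2/9 - 8*x/9 + 1/9) dx. Term by term:
    ∫_0^1/2 16*x^2/9 dx = 2/27;  ∫_0^1/2 -8*x/9 dx = -1/9;  ∫_0^1/2 1/9 dx = 1/18.
  Sum: 2/27 − 1/9 + 1/18 = 1/54.
∫_0^1/2 u² dx = 1/2160, so ||u||_L² = sqrt(15)/180.
∫_0^1/2 (u')² dx = 1/54, so ||u'||_L² = sqrt(6)/18.
Ratio ||u||_L² / ||u'||_L² = sqrt(10)/20.
Sharp Poincaré constant on H^1_0(0, 1/2) is C_P = L/π = 1/(2*π), achieved by sin(2*π·x).
A polynomial bump cannot attain the sharp Poincaré constant (only the first sine eigenfunction does), so the ratio is strictly less than C_P, consistent with ||u||_L² ≤ C_P ||u'||_L².


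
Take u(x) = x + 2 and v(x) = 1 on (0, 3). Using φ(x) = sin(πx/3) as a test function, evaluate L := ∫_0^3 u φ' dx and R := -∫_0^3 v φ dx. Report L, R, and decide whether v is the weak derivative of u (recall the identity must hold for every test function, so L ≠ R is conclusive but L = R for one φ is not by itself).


LHS = -6/π, RHS = -6/π. Yes, v = u' weakly.

u(x) = x + 2, classical derivative u'(x) = 1.
φ(x) = sin(πx/3), so φ'(x) = π*cos(π*x/3)/3.
Note φ(0) = φ(3) = 0, so the boundary term u·φ vanishes.
LHS = ∫_0^3 u(x) φ'(x) dx = ∫_0^3 (π*x*cos(π*x/3)/3 + 2*π*cos(π*x/3)/3) dx. Term by term:
  ∫_0^3 2*π*cos(π*x/3)/3 dx = 0;  ∫_0^3 π*x*cos(π*x/3)/3 dx = -6/π.
Sum: 0 − 6/π = -6/π.
So LHS = -6/π.
∫_0^3 v(x) φ(x) dx = ∫_0^3 (sin(π*x/3)) dx. Term by term:
  ∫_0^3 sin(π*x/3) dx = 6/π.
So RHS = -∫_0^3 v(x) φ(x) dx = -6/π.
LHS = RHS, so the identity holds for this test φ.
Moreover u is smooth here and v(x) = u'(x) = 1 pointwise, so the identity holds for every test function. Hence v is the weak derivative of u.


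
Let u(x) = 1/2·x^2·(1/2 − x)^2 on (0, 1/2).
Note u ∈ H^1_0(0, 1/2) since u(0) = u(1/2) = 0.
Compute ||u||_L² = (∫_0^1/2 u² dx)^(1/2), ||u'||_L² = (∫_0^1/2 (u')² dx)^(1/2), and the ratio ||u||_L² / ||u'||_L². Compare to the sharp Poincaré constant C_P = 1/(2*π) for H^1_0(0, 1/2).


||u||_L² / ||u'||_L² = sqrt(3)/12 < C_P = 1/(2*π).

u(x) = 1/2·x^2·(1/2 − x)^2, so u'(x) = x*(2*x - 1)*(4*x - 1)/4.
u(x) = 1/2·x^2·(1/2 − x)^2 vanishes at x = 0 and x = 1/2, so u ∈ H^1_0(0, 1/2). Differentiate via the product rule and integrate the resulting polynomials term by term.
  ∫_0^1/2 u² dx = ∫_0^1/2 (x^8/4 - x^7/2 + 3*x^6/8 - x^5/8 + x^4/64) dx. Term by term:
    ∫_0^1/2 x^8/4 dx = 1/18432;  ∫_0^1/2 -x^7/2 dx = -1/4096;  ∫_0^1/2 3*x^6/8 dx = 3/7168;
    ∫_0^1/2 -x^5/8 dx = -1/3072;  ∫_0^1/2 x^4/64 dx = 1/10240.
  Sum: 1/18432 − 1/4096 + 3/7168 − 1/3072 + 1/10240 = 1/1290240.
  ∫_0^1/2 (u')² dx = ∫_0^1/2 (4*x^6 - 6*x^5 + 13*x^4/4 - 3*x^3/4 + x^2/16) dx. Term by term:
    ∫_0^1/2 4*x^6 dx = 1/224;  ∫_0^1/2 -6*x^5 dx = -1/64;  ∫_0^1/2 13*x^4/4 dx = 13/640;
    ∫_0^1/2 -3*x^3/4 dx = -3/256;  ∫_0^1/2 x^2/16 dx = 1/384.
  Sum: 1/224 − 1/64 + 13/640 − 3/256 + 1/384 = 1/26880.
∫_0^1/2 u² dx = 1/1290240, so ||u||_L² = sqrt(35)/6720.
∫_0^1/2 (u')² dx = 1/26880, so ||u'||_L² = sqrt(105)/1680.
Ratio ||u||_L² / ||u'||_L² = sqrt(3)/12.
Sharp Poincaré constant on H^1_0(0, 1/2) is C_P = L/π = 1/(2*π), achieved by sin(2*π·x).
A polynomial bump cannot attain the sharp Poincaré constant (only the first sine eigenfunction does), so the ratio is strictly less than C_P, consistent with ||u||_L² ≤ C_P ||u'||_L².


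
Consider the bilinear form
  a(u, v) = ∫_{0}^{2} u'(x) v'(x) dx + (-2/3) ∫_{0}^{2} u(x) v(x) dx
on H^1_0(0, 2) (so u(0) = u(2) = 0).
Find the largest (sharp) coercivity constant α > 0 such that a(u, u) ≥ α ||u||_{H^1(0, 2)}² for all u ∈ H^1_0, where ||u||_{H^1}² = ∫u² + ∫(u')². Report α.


α = (-8/3 + π^2)/(4 + π^2)

Coercivity of a(·,·) on H^1_0(0, 2) means a(u, u) ≥ α ||u||_{H^1}² for every u ∈ H^1_0.
The interval has length L = 2, and Poincaré/coercivity depend only on L. Here a(u, u) = ∫(u')² + (-2/3)·∫u².
Here c = -2/3 < 0 with |c| < (π/L)² = π^2/4, so coercivity still holds. The condition a(u,u) ≥ α||u||_{H^1}² reads (1−α)∫(u')² ≥ (α−c)∫u². Any admissible α is ≤ 1 (rapidly oscillating u have ∫u²/∫(u')² → 0), and α = 1 would force 0 ≥ (1−c)∫u², impossible since c < 1; so 1−α > 0. By the sharp Poincaré inequality on H^1_0 of an interval of length L, ∫(u')² ≥ (π/L)²∫u² with equality for the first sine mode sin(π(x−x₀)/L) (x₀ the left endpoint), so the inequality holds for all u iff (1−α)(π/L)² ≥ α − c, i.e. α ≤ ((π/L)² + c)/((π/L)² + 1) = (1 + c(L/π)²)/(1 + (L/π)²). (Direct route, valid since c ≤ 0: Poincaré gives c∫u² ≥ c(L/π)²∫(u')², so a(u,u) ≥ (1 + c(L/π)²)∫(u')², while ||u||_{H^1}² ≤ (1 + (L/π)²)∫(u')²; dividing yields the same α.) With (π/L)² = π^2/4 and c = -2/3, the largest admissible constant is α = ((π/L)² + c)/((π/L)² + 1).
Simplifying, α = (-8/3 + π^2)/(4 + π^2).


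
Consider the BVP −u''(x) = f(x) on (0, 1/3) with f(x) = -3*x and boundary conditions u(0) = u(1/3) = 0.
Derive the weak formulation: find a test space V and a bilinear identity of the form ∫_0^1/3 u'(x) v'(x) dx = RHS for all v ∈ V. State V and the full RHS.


V = H^1_0(0, 1/3) (so v(0) = v(1/3) = 0); weak form: ∫_0^1/3 u'v' dx = ∫_0^1/3 (-3*x) v dx for all v ∈ V.

Multiply both sides by a test function v and integrate from 0 to 1/3:
  ∫_0^1/3 −u''(x) v(x) dx = ∫_0^1/3 f(x) v(x) dx.
Integrate the LHS by parts once:
  ∫_0^1/3 −u'' v dx = −[u'(x) v(x)]_0^1/3 + ∫_0^1/3 u'(x) v'(x) dx.
Thus ∫_0^1/3 u'(x) v'(x) dx = ∫_0^1/3 f(x) v(x) dx + [u'(x) v(x)]_0^1/3.
Choose V so that boundary terms are either known or forced to vanish.
u is Dirichlet: u(0) = u(1/3) = 0. Let V = H^1_0(0, 1/3); then v(0) = v(1/3) = 0, and [u' v]_0^1/3 = 0.
Weak formulation: find u (satisfying any essential BC) such that ∫_0^1/3 u'(x) v'(x) dx = ∫_0^1/3 f v dx for all v ∈ V.
Substituting f(x) = -3*x, the right-hand side is ∫_0^1/3 (-3*x) v dx.


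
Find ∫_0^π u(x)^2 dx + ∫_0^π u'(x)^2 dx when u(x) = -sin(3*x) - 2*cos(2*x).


||u||_{H^1(0,π)}^2 = 24 + 15*π

u'(x) = 4*sin(2*x) - 3*cos(3*x).
Expand u² and (u')² and integrate term by term on (0, π), using: for integers n ≥ 1, ∫_0^π sin²(nx) dx = ∫_0^π cos²(nx) dx = π/2; for n ≠ n', ∫_0^π sin(nx)sin(n'x) dx = ∫_0^π cos(nx)cos(n'x) dx = 0; and by product-to-sum, ∫_0^π sin(nx)cos(n'x) dx = ½∫_0^π [sin((n+n')x) + sin((n−n')x)] dx, which is 0 when n+n' is even and 2n/(n²−n'²) when n+n' is odd (it need not vanish on (0, π)).
  u² squared terms: (-1)²·∫sin(3x)² dx = 1·π/2 = π/2;  (-2)²·∫cos(2x)² dx = 4·π/2 = 2*π.
  u² cross terms: 2·(-1)·(-2)·∫sin(3x)·cos(2x) dx = 4·(6/5) = 24/5.
  So ∫_0^π u² dx = π/2 + 2*π + 24/5 = 24/5 + 5*π/2.
  (u')² squared terms: (-3)²·∫cos(3x)² dx = 9·π/2 = 9*π/2;  (4)²·∫sin(2x)² dx = 16·π/2 = 8*π.
  (u')² cross terms: 2·(-3)·(4)·∫cos(3x)·sin(2x) dx = -24·(-4/5) = 96/5.
  So ∫_0^π (u')² dx = 9*π/2 + 8*π + 96/5 = 96/5 + 25*π/2.
||u||_{H^1}^2 = (24/5 + 5*π/2) + (96/5 + 25*π/2) = 24 + 15*π.


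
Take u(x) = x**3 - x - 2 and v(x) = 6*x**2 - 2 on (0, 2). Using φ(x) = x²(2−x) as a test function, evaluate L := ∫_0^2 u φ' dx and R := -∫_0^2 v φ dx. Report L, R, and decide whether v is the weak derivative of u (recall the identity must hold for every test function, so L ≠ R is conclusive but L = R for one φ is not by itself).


LHS = -76/15, RHS = -152/15. No, v is not the weak derivative of u.

u(x) = x**3 - x - 2, classical derivative u'(x) = 3*x**2 - 1.
φ(x) = x²(2−x), so φ'(x) = x*(4 - 3*x).
Note φ(0) = φ(2) = 0, so the boundary term u·φ vanishes.
LHS = ∫_0^2 u(x) φ'(x) dx = ∫_0^2 (-3*x^5 + 4*x^4 + 3*x^3 + 2*x^2 - 8*x) dx. Term by term:
  ∫_0^2 -3*x^5 dx = -32;  ∫_0^2 4*x^4 dx = 128/5;  ∫_0^2 3*x^3 dx = 12;
  ∫_0^2 2*x^2 dx = 16/3;  ∫_0^2 -8*x dx = -16.
Sum: -32 + 128/5 + 12 + 16/3 − 16 = -76/15.
So LHS = -76/15.
∫_0^2 v(x) φ(x) dx = ∫_0^2 (-6*x^5 + 12*x^4 + 2*x^3 - 4*x^2) dx. Term by term:
  ∫_0^2 -6*x^5 dx = -64;  ∫_0^2 12*x^4 dx = 384/5;  ∫_0^2 2*x^3 dx = 8;
  ∫_0^2 -4*x^2 dx = -32/3.
Sum: -64 + 384/5 + 8 − 32/3 = 152/15.
So RHS = -∫_0^2 v(x) φ(x) dx = -152/15.
LHS − RHS = 76/15 ≠ 0, so the identity fails.
(For a valid weak derivative the identity must hold for EVERY test function, in particular this one. The failure shows v is NOT the weak derivative of u.)
Correct weak derivative would be u'(x) = 3*x**2 - 1.


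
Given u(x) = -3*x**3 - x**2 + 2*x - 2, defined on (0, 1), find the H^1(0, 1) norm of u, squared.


||u||_{H^1}^2 = 135/7

The H^1 norm (squared) on an interval (0, L) is
  ||u||_{H^1}^2 = ∫_0^L u(x)^2 dx + ∫_0^L u'(x)^2 dx.
Compute u'(x) = -9*x**2 - 2*x + 2.
Then u(x)^2 = 9*x**6 + 6*x**5 - 11*x**4 + 8*x**3 + 8*x**2 - 8*x + 4 and u'(x)^2 = 81*x**4 + 36*x**3 - 32*x**2 - 8*x + 4.
Integrate each monomial from 0 to 1 using ∫_0^1 c·x^n dx = c·1^(n+1)/(n+1):
  ∫_0^1 u(x)^2 dx = ∫_0^1 (9*x^6 + 6*x^5 - 11*x^4 + 8*x^3 + 8*x^2 - 8*x + 4) dx. Term by term:
    ∫_0^1 9*x^6 dx = 9/7;  ∫_0^1 6*x^5 dx = 1;  ∫_0^1 -11*x^4 dx = -11/5;
    ∫_0^1 8*x^3 dx = 2;  ∫_0^1 8*x^2 dx = 8/3;  ∫_0^1 -8*x dx = -4;
    ∫_0^1 4 dx = 4.
  Sum: 9/7 + 1 − 11/5 + 2 + 8/3 − 4 + 4 = 499/105.
  ∫_0^1 u'(x)^2 dx = ∫_0^1 (81*x^4 + 36*x^3 - 32*x^2 - 8*x + 4) dx. Term by term:
    ∫_0^1 81*x^4 dx = 81/5;  ∫_0^1 36*x^3 dx = 9;  ∫_0^1 -32*x^2 dx = -32/3;
    ∫_0^1 -8*x dx = -4;  ∫_0^1 4 dx = 4.
  Sum: 81/5 + 9 − 32/3 − 4 + 4 = 218/15.
Adding: ||u||_{H^1}^2 = 499/105 + 218/15 = 135/7.


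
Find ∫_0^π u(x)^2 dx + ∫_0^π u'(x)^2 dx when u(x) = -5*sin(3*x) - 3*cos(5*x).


||u||_{H^1(0,π)}^2 = 242*π

u'(x) = 15*sin(5*x) - 15*cos(3*x).
Expand u² and (u')² and integrate term by term on (0, π), using: for integers n ≥ 1, ∫_0^π sin²(nx) dx = ∫_0^π cos²(nx) dx = π/2; for n ≠ n', ∫_0^π sin(nx)sin(n'x) dx = ∫_0^π cos(nx)cos(n'x) dx = 0; and by product-to-sum, ∫_0^π sin(nx)cos(n'x) dx = ½∫_0^π [sin((n+n')x) + sin((n−n')x)] dx, which is 0 when n+n' is even and 2n/(n²−n'²) when n+n' is odd (it need not vanish on (0, π)).
  u² squared terms: (-5)²·∫sin(3x)² dx = 25·π/2 = 25*π/2;  (-3)²·∫cos(5x)² dx = 9·π/2 = 9*π/2.
  u² cross terms: 2·(-5)·(-3)·∫sin(3x)·cos(5x) dx = 30·(0) = 0.
  So ∫_0^π u² dx = 25*π/2 + 9*π/2 + 0 = 17*π.
  (u')² squared terms: (-15)²·∫cos(3x)² dx = 225·π/2 = 225*π/2;  (15)²·∫sin(5x)² dx = 225·π/2 = 225*π/2.
  (u')² cross terms: 2·(-15)·(15)·∫cos(3x)·sin(5x) dx = -450·(0) = 0.
  So ∫_0^π (u')² dx = 225*π/2 + 225*π/2 + 0 = 225*π.
||u||_{H^1}^2 = (17*π) + (225*π) = 242*π.


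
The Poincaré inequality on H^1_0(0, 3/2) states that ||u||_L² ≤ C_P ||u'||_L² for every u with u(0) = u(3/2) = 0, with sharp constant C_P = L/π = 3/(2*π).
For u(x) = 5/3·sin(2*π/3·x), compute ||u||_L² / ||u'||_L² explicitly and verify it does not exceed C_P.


||u||_L² / ||u'||_L² = 3/(2*π) = C_P.

u(x) = 5/3·sin(2*π/3·x), so u'(x) = 10*π*cos(2*π*x/3)/9.
Writing u(x) = A·sin(kπx/L) with A = 5/3 and k = 1, use ∫_0^L sin²(kπx/L) dx = L/2 and ∫_0^L cos²(kπx/L) dx = L/2.
u² = 25/9·sin²(2*π/3·x) and (u')² = 100*π^2/81·cos²(2*π/3·x), and each of sin², cos² integrates to L/2 = 3/4 over (0, 3/2).
∫_0^3/2 u² dx = 25/12, so ||u||_L² = 5*sqrt(3)/6.
∫_0^3/2 (u')² dx = 25*π^2/27, so ||u'||_L² = 5*sqrt(3)*π/9.
Ratio ||u||_L² / ||u'||_L² = 3/(2*π).
Sharp Poincaré constant on H^1_0(0, 3/2) is C_P = L/π = 3/(2*π), achieved by sin(2*π/3·x).
This is the k = 1 eigenfunction (up to amplitude), so the ratio equals the sharp Poincaré constant exactly.


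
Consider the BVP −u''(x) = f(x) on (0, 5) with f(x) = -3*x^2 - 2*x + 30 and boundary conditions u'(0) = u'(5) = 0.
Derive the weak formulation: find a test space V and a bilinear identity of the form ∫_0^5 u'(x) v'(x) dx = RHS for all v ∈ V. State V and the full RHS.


V = H^1(0, 5) (no boundary constraint on v; u is determined up to an additive constant); weak form: ∫_0^5 u'v' dx = ∫_0^5 (-3*x^2 - 2*x + 30) v dx for all v ∈ V.

Multiply both sides by a test function v and integrate from 0 to 5:
  ∫_0^5 −u''(x) v(x) dx = ∫_0^5 f(x) v(x) dx.
Integrate the LHS by parts once:
  ∫_0^5 −u'' v dx = −[u'(x) v(x)]_0^5 + ∫_0^5 u'(x) v'(x) dx.
Thus ∫_0^5 u'(x) v'(x) dx = ∫_0^5 f(x) v(x) dx + [u'(x) v(x)]_0^5.
Choose V so that boundary terms are either known or forced to vanish.
u has homogeneous Neumann: u'(0) = u'(5) = 0. So [u' v]_0^5 = 0·v(5) − 0·v(0) = 0 for any v; take V = H^1(0, 5).
Weak formulation: find u (satisfying any essential BC) such that ∫_0^5 u'(x) v'(x) dx = ∫_0^5 f v dx for all v ∈ V (homogeneous Neumann, so boundary terms vanish).
Substituting f(x) = -3*x^2 - 2*x + 30, the right-hand side is ∫_0^5 (-3*x^2 - 2*x + 30) v dx.
Compatibility check (pure Neumann): taking v ≡ 1 ∈ V gives 0 = ∫_0^5 f dx + (0) − (0), i.e. ∫_0^5 f dx must equal u'(0) − u'(5) = 0. Indeed ∫_0^5 (-3*x^2 - 2*x + 30) dx = 0, so the data are compatible. The solution is then unique only up to an additive constant (fix it e.g. by requiring ∫_0^5 u dx = 0).


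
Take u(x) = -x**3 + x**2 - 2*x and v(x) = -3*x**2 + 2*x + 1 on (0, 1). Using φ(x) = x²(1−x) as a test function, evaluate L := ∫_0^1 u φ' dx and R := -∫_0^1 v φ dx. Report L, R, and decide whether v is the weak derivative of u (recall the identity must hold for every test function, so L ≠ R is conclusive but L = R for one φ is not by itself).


LHS = 1/6, RHS = -1/12. No, v is not the weak derivative of u.

u(x) = -x**3 + x**2 - 2*x, classical derivative u'(x) = -3*x**2 + 2*x - 2.
φ(x) = x²(1−x), so φ'(x) = x*(2 - 3*x).
Note φ(0) = φ(1) = 0, so the boundary term u·φ vanishes.
LHS = ∫_0^1 u(x) φ'(x) dx = ∫_0^1 (3*x^5 - 5*x^4 + 8*x^3 - 4*x^2) dx. Term by term:
  ∫_0^1 3*x^5 dx = 1/2;  ∫_0^1 -5*x^4 dx = -1;  ∫_0^1 8*x^3 dx = 2;
  ∫_0^1 -4*x^2 dx = -4/3.
Sum: 1/2 − 1 + 2 − 4/3 = 1/6.
So LHS = 1/6.
∫_0^1 v(x) φ(x) dx = ∫_0^1 (3*x^5 - 5*x^4 + x^3 + x^2) dx. Term by term:
  ∫_0^1 3*x^5 dx = 1/2;  ∫_0^1 -5*x^4 dx = -1;  ∫_0^1 x^3 dx = 1/4;
  ∫_0^1 x^2 dx = 1/3.
Sum: 1/2 − 1 + 1/4 + 1/3 = 1/12.
So RHS = -∫_0^1 v(x) φ(x) dx = -1/12.
LHS − RHS = 1/4 ≠ 0, so the identity fails.
(For a valid weak derivative the identity must hold for EVERY test function, in particular this one. The failure shows v is NOT the weak derivative of u.)
Correct weak derivative would be u'(x) = -3*x**2 + 2*x - 2.


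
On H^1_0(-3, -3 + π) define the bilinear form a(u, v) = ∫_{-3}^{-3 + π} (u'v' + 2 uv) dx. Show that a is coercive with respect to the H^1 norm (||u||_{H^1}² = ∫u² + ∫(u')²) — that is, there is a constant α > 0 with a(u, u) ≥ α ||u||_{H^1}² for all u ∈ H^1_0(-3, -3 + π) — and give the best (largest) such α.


α = 1

Coercivity of a(·,·) on H^1_0(-3, -3 + π) means a(u, u) ≥ α ||u||_{H^1}² for every u ∈ H^1_0.
The interval has length L = π, and Poincaré/coercivity depend only on L. Here a(u, u) = ∫(u')² + (2)·∫u².
Here c = 2 ≥ 1, so a(u,u) = ∫(u')² + c∫u² ≥ ∫(u')² + ∫u² = ||u||_{H^1}², i.e. α = 1 works. No larger α is possible: a(u,u) ≥ α||u||_{H^1}² means (1−α)∫(u')² ≥ (α−c)∫u², and for the modes u_n = sin(nπ(x−x₀)/L) (x₀ the left endpoint) one has ∫u_n²/∫(u_n')² = (L/(nπ))² → 0, so a(u_n,u_n)/||u_n||_{H^1}² → 1. Hence the optimal constant is α = 1.
Therefore α = 1.


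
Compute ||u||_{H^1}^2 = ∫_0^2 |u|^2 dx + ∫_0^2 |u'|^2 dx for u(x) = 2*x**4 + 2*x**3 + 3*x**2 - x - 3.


||u||_{H^1}^2 = 254168/63

The H^1 norm (squared) on an interval (0, L) is
  ||u||_{H^1}^2 = ∫_0^L u(x)^2 dx + ∫_0^L u'(x)^2 dx.
Compute u'(x) = 8*x**3 + 6*x**2 + 6*x - 1.
Then u(x)^2 = 4*x**8 + 8*x**7 + 16*x**6 + 8*x**5 - 7*x**4 - 18*x**3 - 17*x**2 + 6*x + 9 and u'(x)^2 = 64*x**6 + 96*x**5 + 132*x**4 + 56*x**3 + 24*x**2 - 12*x + 1.
Integrate each monomial from 0 to 2 using ∫_0^2 c·x^n dx = c·2^(n+1)/(n+1):
  ∫_0^2 u(x)^2 dx = ∫_0^2 (4*x^8 + 8*x^7 + 16*x^6 + 8*x^5 - 7*x^4 - 18*x^3 - 17*x^2 + 6*x + 9) dx. Term by term:
    ∫_0^2 4*x^8 dx = 2048/9;  ∫_0^2 8*x^7 dx = 256;  ∫_0^2 16*x^6 dx = 2048/7;
    ∫_0^2 8*x^5 dx = 256/3;  ∫_0^2 -7*x^4 dx = -224/5;  ∫_0^2 -18*x^3 dx = -72;
    ∫_0^2 -17*x^2 dx = -136/3;  ∫_0^2 6*x dx = 12;  ∫_0^2 9 dx = 18.
  Sum: 2048/9 + 256 + 2048/7 + 256/3 − 224/5 − 72 − 136/3 + 12 + 18 = 229738/315.
  ∫_0^2 u'(x)^2 dx = ∫_0^2 (64*x^6 + 96*x^5 + 132*x^4 + 56*x^3 + 24*x^2 - 12*x + 1) dx. Term by term:
    ∫_0^2 64*x^6 dx = 8192/7;  ∫_0^2 96*x^5 dx = 1024;  ∫_0^2 132*x^4 dx = 4224/5;
    ∫_0^2 56*x^3 dx = 224;  ∫_0^2 24*x^2 dx = 64;  ∫_0^2 -12*x dx = -24;
    ∫_0^2 1 dx = 2.
  Sum: 8192/7 + 1024 + 4224/5 + 224 + 64 − 24 + 2 = 115678/35.
Adding: ||u||_{H^1}^2 = 229738/315 + 115678/35 = 254168/63.


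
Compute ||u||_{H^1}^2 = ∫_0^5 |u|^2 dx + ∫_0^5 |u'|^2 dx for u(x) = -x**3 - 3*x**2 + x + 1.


||u||_{H^1}^2 = 883835/21

The H^1 norm (squared) on an interval (0, L) is
  ||u||_{H^1}^2 = ∫_0^L u(x)^2 dx + ∫_0^L u'(x)^2 dx.
Compute u'(x) = -3*x**2 - 6*x + 1.
Then u(x)^2 = x**6 + 6*x**5 + 7*x**4 - 8*x**3 - 5*x**2 + 2*x + 1 and u'(x)^2 = 9*x**4 + 36*x**3 + 30*x**2 - 12*x + 1.
Integrate each monomial from 0 to 5 using ∫_0^5 c·x^n dx = c·5^(n+1)/(n+1):
  ∫_0^5 u(x)^2 dx = ∫_0^5 (x^6 + 6*x^5 + 7*x^4 - 8*x^3 - 5*x^2 + 2*x + 1) dx. Term by term:
    ∫_0^5 x^6 dx = 78125/7;  ∫_0^5 6*x^5 dx = 15625;  ∫_0^5 7*x^4 dx = 4375;
    ∫_0^5 -8*x^3 dx = -1250;  ∫_0^5 -5*x^2 dx = -625/3;  ∫_0^5 2*x dx = 25;
    ∫_0^5 1 dx = 5.
  Sum: 78125/7 + 15625 + 4375 − 1250 − 625/3 + 25 + 5 = 624380/21.
  ∫_0^5 u'(x)^2 dx = ∫_0^5 (9*x^4 + 36*x^3 + 30*x^2 - 12*x + 1) dx. Term by term:
    ∫_0^5 9*x^4 dx = 5625;  ∫_0^5 36*x^3 dx = 5625;  ∫_0^5 30*x^2 dx = 1250;
    ∫_0^5 -12*x dx = -150;  ∫_0^5 1 dx = 5.
  Sum: 5625 + 5625 + 1250 − 150 + 5 = 12355.
Adding: ||u||_{H^1}^2 = 624380/21 + 12355 = 883835/21.


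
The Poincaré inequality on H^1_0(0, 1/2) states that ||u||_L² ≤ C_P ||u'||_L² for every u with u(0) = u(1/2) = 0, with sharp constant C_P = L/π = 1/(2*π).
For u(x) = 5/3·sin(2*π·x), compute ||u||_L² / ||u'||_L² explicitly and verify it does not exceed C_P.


||u||_L² / ||u'||_L² = 1/(2*π) = C_P.

u(x) = 5/3·sin(2*π·x), so u'(x) = 10*π*cos(2*π*x)/3.
Writing u(x) = A·sin(kπx/L) with A = 5/3 and k = 1, use ∫_0^L sin²(kπx/L) dx = L/2 and ∫_0^L cos²(kπx/L) dx = L/2.
u² = 25/9·sin²(2*π·x) and (u')² = 100*π^2/9·cos²(2*π·x), and each of sin², cos² integrates to L/2 = 1/4 over (0, 1/2).
∫_0^1/2 u² dx = 25/36, so ||u||_L² = 5/6.
∫_0^1/2 (u')² dx = 25*π^2/9, so ||u'||_L² = 5*π/3.
Ratio ||u||_L² / ||u'||_L² = 1/(2*π).
Sharp Poincaré constant on H^1_0(0, 1/2) is C_P = L/π = 1/(2*π), achieved by sin(2*π·x).
This is the k = 1 eigenfunction (up to amplitude), so the ratio equals the sharp Poincaré constant exactly.


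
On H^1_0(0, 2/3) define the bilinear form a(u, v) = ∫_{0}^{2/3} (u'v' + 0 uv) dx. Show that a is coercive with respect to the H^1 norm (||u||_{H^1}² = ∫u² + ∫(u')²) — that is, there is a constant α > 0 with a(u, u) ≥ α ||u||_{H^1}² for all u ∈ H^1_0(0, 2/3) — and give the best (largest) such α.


α = 9*π^2/(4 + 9*π^2)

Coercivity of a(·,·) on H^1_0(0, 2/3) means a(u, u) ≥ α ||u||_{H^1}² for every u ∈ H^1_0.
The interval has length L = 2/3, and Poincaré/coercivity depend only on L. Here a(u, u) = ∫(u')² + (0)·∫u².
Here c = 0, so a(u,u) = ∫(u')² alone. The condition a(u,u) ≥ α||u||_{H^1}² reads (1−α)∫(u')² ≥ (α−c)∫u². Any admissible α is ≤ 1 (rapidly oscillating u have ∫u²/∫(u')² → 0), and α = 1 would force 0 ≥ (1−c)∫u², impossible since c < 1; so 1−α > 0. By the sharp Poincaré inequality on H^1_0 of an interval of length L, ∫(u')² ≥ (π/L)²∫u² with equality for the first sine mode sin(π(x−x₀)/L) (x₀ the left endpoint), so the inequality holds for all u iff (1−α)(π/L)² ≥ α − c, i.e. α ≤ ((π/L)² + c)/((π/L)² + 1) = (1 + c(L/π)²)/(1 + (L/π)²). (Direct route, valid since c ≤ 0: Poincaré gives c∫u² ≥ c(L/π)²∫(u')², so a(u,u) ≥ (1 + c(L/π)²)∫(u')², while ||u||_{H^1}² ≤ (1 + (L/π)²)∫(u')²; dividing yields the same α.) With (π/L)² = 9*π^2/4 and c = 0, the largest admissible constant is α = ((π/L)² + c)/((π/L)² + 1).
Simplifying, α = 9*π^2/(4 + 9*π^2).


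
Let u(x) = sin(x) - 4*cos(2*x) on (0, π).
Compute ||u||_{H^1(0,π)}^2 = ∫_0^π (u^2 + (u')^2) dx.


||u||_{H^1(0,π)}^2 = 80/3 + 41*π

u'(x) = 8*sin(2*x) + cos(x).
Expand u² and (u')² and integrate term by term on (0, π), using: for integers n ≥ 1, ∫_0^π sin²(nx) dx = ∫_0^π cos²(nx) dx = π/2; for n ≠ n', ∫_0^π sin(nx)sin(n'x) dx = ∫_0^π cos(nx)cos(n'x) dx = 0; and by product-to-sum, ∫_0^π sin(nx)cos(n'x) dx = ½∫_0^π [sin((n+n')x) + sin((n−n')x)] dx, which is 0 when n+n' is even and 2n/(n²−n'²) when n+n' is odd (it need not vanish on (0, π)).
  u² squared terms: (-4)²·∫cos(2x)² dx = 16·π/2 = 8*π;  (1)²·∫sin(x)² dx = 1·π/2 = π/2.
  u² cross terms: 2·(-4)·(1)·∫cos(2x)·sin(x) dx = -8·(-2/3) = 16/3.
  So ∫_0^π u² dx = 8*π + π/2 + 16/3 = 16/3 + 17*π/2.
  (u')² squared terms: (8)²·∫sin(2x)² dx = 64·π/2 = 32*π;  (1)²·∫cos(x)² dx = 1·π/2 = π/2.
  (u')² cross terms: 2·(8)·(1)·∫sin(2x)·cos(x) dx = 16·(4/3) = 64/3.
  So ∫_0^π (u')² dx = 32*π + π/2 + 64/3 = 64/3 + 65*π/2.
||u||_{H^1}^2 = (16/3 + 17*π/2) + (64/3 + 65*π/2) = 80/3 + 41*π.


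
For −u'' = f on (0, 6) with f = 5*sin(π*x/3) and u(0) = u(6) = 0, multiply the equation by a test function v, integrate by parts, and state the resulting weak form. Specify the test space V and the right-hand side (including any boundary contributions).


V = H^1_0(0, 6) (so v(0) = v(6) = 0); weak form: ∫_0^6 u'v' dx = ∫_0^6 (5*sin(π*x/3)) v dx for all v ∈ V.

Multiply both sides by a test function v and integrate from 0 to 6:
  ∫_0^6 −u''(x) v(x) dx = ∫_0^6 f(x) v(x) dx.
Integrate the LHS by parts once:
  ∫_0^6 −u'' v dx = −[u'(x) v(x)]_0^6 + ∫_0^6 u'(x) v'(x) dx.
Thus ∫_0^6 u'(x) v'(x) dx = ∫_0^6 f(x) v(x) dx + [u'(x) v(x)]_0^6.
Choose V so that boundary terms are either known or forced to vanish.
u is Dirichlet: u(0) = u(6) = 0. Let V = H^1_0(0, 6); then v(0) = v(6) = 0, and [u' v]_0^6 = 0.
Weak formulation: find u (satisfying any essential BC) such that ∫_0^6 u'(x) v'(x) dx = ∫_0^6 f v dx for all v ∈ V.
Substituting f(x) = 5*sin(π*x/3), the right-hand side is ∫_0^6 (5*sin(π*x/3)) v dx.


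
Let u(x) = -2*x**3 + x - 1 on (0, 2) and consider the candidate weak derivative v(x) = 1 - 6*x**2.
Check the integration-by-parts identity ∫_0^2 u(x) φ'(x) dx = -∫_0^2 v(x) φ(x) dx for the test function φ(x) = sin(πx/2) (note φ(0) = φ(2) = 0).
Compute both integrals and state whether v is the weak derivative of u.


LHS = -192/π^3 + 44/π, RHS = -192/π^3 + 44/π. Yes, v = u' weakly.

u(x) = -2*x**3 + x - 1, classical derivative u'(x) = 1 - 6*x**2.
φ(x) = sin(πx/2), so φ'(x) = π*cos(π*x/2)/2.
Note φ(0) = φ(2) = 0, so the boundary term u·φ vanishes.
LHS = ∫_0^2 u(x) φ'(x) dx = ∫_0^2 (-π*x^3*cos(π*x/2) + π*x*cos(π*x/2)/2 - π*cos(π*x/2)/2) dx. Term by term:
  ∫_0^2 -π*cos(π*x/2)/2 dx = 0;  ∫_0^2 π*x*cos(π*x/2)/2 dx = -4/π;  ∫_0^2 -π*x^3*cos(π*x/2) dx = -192/π^3 + 48/π.
Sum: 0 − 4/π + -192/π^3 + 48/π = -192/π^3 + 44/π.
So LHS = -192/π^3 + 44/π.
∫_0^2 v(x) φ(x) dx = ∫_0^2 (-6*x^2*sin(π*x/2) + sin(π*x/2)) dx. Term by term:
  ∫_0^2 -6*x^2*sin(π*x/2) dx = -48/π + 192/π^3;  ∫_0^2 sin(π*x/2) dx = 4/π.
Sum: -48/π + 192/π^3 + 4/π = -44/π + 192/π^3.
So RHS = -∫_0^2 v(x) φ(x) dx = -192/π^3 + 44/π.
LHS = RHS, so the identity holds for this test φ.
Moreover u is smooth here and v(x) = u'(x) = 1 - 6*x**2 pointwise, so the identity holds for every test function. Hence v is the weak derivative of u.


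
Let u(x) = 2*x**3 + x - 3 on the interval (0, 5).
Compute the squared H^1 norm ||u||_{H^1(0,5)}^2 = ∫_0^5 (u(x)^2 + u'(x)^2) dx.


||u||_{H^1}^2 = 1433975/21

The H^1 norm (squared) on an interval (0, L) is
  ||u||_{H^1}^2 = ∫_0^L u(x)^2 dx + ∫_0^L u'(x)^2 dx.
Compute u'(x) = 6*x**2 + 1.
Then u(x)^2 = 4*x**6 + 4*x**4 - 12*x**3 + x**2 - 6*x + 9 and u'(x)^2 = 36*x**4 + 12*x**2 + 1.
Integrate each monomial from 0 to 5 using ∫_0^5 c·x^n dx = c·5^(n+1)/(n+1):
  ∫_0^5 u(x)^2 dx = ∫_0^5 (4*x^6 + 4*x^4 - 12*x^3 + x^2 - 6*x + 9) dx. Term by term:
    ∫_0^5 4*x^6 dx = 312500/7;  ∫_0^5 4*x^4 dx = 2500;  ∫_0^5 -12*x^3 dx = -1875;
    ∫_0^5 x^2 dx = 125/3;  ∫_0^5 -6*x dx = -75;  ∫_0^5 9 dx = 45.
  Sum: 312500/7 + 2500 − 1875 + 125/3 − 75 + 45 = 950870/21.
  ∫_0^5 u'(x)^2 dx = ∫_0^5 (36*x^4 + 12*x^2 + 1) dx. Term by term:
    ∫_0^5 36*x^4 dx = 22500;  ∫_0^5 12*x^2 dx = 500;  ∫_0^5 1 dx = 5.
  Sum: 22500 + 500 + 5 = 23005.
Adding: ||u||_{H^1}^2 = 950870/21 + 23005 = 1433975/21.


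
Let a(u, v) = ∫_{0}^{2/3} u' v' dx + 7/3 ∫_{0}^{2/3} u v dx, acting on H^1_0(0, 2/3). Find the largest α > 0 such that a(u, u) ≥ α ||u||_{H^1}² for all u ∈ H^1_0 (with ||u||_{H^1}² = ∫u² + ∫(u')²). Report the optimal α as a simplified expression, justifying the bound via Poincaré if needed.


α = 1

Coercivity of a(·,·) on H^1_0(0, 2/3) means a(u, u) ≥ α ||u||_{H^1}² for every u ∈ H^1_0.
The interval has length L = 2/3, and Poincaré/coercivity depend only on L. Here a(u, u) = ∫(u')² + (7/3)·∫u².
Here c = 7/3 ≥ 1, so a(u,u) = ∫(u')² + c∫u² ≥ ∫(u')² + ∫u² = ||u||_{H^1}², i.e. α = 1 works. No larger α is possible: a(u,u) ≥ α||u||_{H^1}² means (1−α)∫(u')² ≥ (α−c)∫u², and for the modes u_n = sin(nπ(x−x₀)/L) (x₀ the left endpoint) one has ∫u_n²/∫(u_n')² = (L/(nπ))² → 0, so a(u_n,u_n)/||u_n||_{H^1}² → 1. Hence the optimal constant is α = 1.
Therefore α = 1.


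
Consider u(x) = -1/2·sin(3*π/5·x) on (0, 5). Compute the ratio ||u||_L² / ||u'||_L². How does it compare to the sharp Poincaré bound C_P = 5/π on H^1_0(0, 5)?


||u||_L² / ||u'||_L² = 5/(3*π) < C_P = 5/π.

u(x) = -1/2·sin(3*π/5·x), so u'(x) = -3*π*cos(3*π*x/5)/10.
Writing u(x) = A·sin(kπx/L) with A = -1/2 and k = 3, use ∫_0^L sin²(kπx/L) dx = L/2 and ∫_0^L cos²(kπx/L) dx = L/2.
u² = 1/4·sin²(3*π/5·x) and (u')² = 9*π^2/100·cos²(3*π/5·x), and each of sin², cos² integrates to L/2 = 5/2 over (0, 5).
∫_0^5 u² dx = 5/8, so ||u||_L² = sqrt(10)/4.
∫_0^5 (u')² dx = 9*π^2/40, so ||u'||_L² = 3*sqrt(10)*π/20.
Ratio ||u||_L² / ||u'||_L² = 5/(3*π).
Sharp Poincaré constant on H^1_0(0, 5) is C_P = L/π = 5/π, achieved by sin(π/5·x).
This is the k = 3 harmonic; the ratio L/(kπ) is strictly less than C_P = L/π, consistent with the sharp inequality ||u||_L² ≤ C_P ||u'||_L².
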